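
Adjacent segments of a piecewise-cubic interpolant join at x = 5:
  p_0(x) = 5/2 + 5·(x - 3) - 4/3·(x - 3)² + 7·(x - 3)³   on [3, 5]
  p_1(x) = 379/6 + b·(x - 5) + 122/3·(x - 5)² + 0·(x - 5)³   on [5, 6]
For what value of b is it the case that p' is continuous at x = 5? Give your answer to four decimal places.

p_0'(x) = 5 - 8/3·(x - 3) + 21·(x - 3)², so p_0'(5) = 251/3. On the right, p_1'(5) = b, so b = 251/3.

83.6667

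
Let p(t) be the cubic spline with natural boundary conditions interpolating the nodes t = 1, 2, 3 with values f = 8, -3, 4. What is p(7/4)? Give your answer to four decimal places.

Put m_i = p'' at the i-th knot. Here h = (1, 1) and Δ = (-11, 7), so the interior equations h_(i-1)·m_(i-1) + 2(h_(i-1)+h_i)·m_i + h_i·m_(i+1) = 6(Δ_i − Δ_(i-1)) read
  1·m_0 + 4·m_1 + 1·m_2 = 6(Δ_1 - Δ_0) = 108
Natural end conditions: m_0 = m_2 = 0.
Solving the tridiagonal system: m_0 = 0, m_1 = 27, m_2 = 0.
On [1, 2], p(t) = 8 - 31/2·(t - 1) + 0·(t - 1)² + 9/2·(t - 1)³.
With (t - 1) = 3/4: p(7/4) = -221/128.

-1.7266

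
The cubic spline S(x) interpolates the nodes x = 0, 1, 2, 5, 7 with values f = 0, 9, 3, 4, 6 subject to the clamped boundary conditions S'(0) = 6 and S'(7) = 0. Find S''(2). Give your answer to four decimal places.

9.5248

Put M_i = S'' at the i-th knot. Here h = (1, 1, 3, 2) and Δ = (9, -6, 1/3, 1), so the interior equations h_(i-1)·M_(i-1) + 2(h_(i-1)+h_i)·M_i + h_i·M_(i+1) = 6(Δ_i − Δ_(i-1)) read
  1·M_0 + 4·M_1 + 1·M_2 = 6(Δ_1 - Δ_0) = -90
  1·M_1 + 8·M_2 + 3·M_3 = 6(Δ_2 - Δ_1) = 38
  3·M_2 + 10·M_3 + 2·M_4 = 6(Δ_3 - Δ_2) = 4
Clamped end conditions give two more equations: 2h_0·M_0 + h_0·M_1 = 6(Δ_0 - S'(0)) = 18 and h_3·M_3 + 2h_3·M_4 = 6(S'(7) - Δ_3) = -6.
Solving the tridiagonal system: M_0 = 3455/141, M_1 = -4372/141, M_2 = 1343/141, M_3 = -338/141, M_4 = -85/282.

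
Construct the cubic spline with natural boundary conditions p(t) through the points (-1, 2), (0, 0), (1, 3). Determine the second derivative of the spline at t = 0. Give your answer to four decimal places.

7.5000

Put σ_i = p'' at the i-th knot. Here h = (1, 1) and Δ = (-2, 3), so the interior equations h_(i-1)·σ_(i-1) + 2(h_(i-1)+h_i)·σ_i + h_i·σ_(i+1) = 6(Δ_i − Δ_(i-1)) read
  1·σ_0 + 4·σ_1 + 1·σ_2 = 6(Δ_1 - Δ_0) = 30
Natural end conditions: σ_0 = σ_2 = 0.
Solving: σ_0 = 0, σ_1 = 15/2, σ_2 = 0.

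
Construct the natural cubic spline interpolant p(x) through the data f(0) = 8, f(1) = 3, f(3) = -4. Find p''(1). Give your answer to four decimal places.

Put σ_i = p'' at the i-th knot. Here h = (1, 2) and Δ = (-5, -7/2), so the interior equations h_(i-1)·σ_(i-1) + 2(h_(i-1)+h_i)·σ_i + h_i·σ_(i+1) = 6(Δ_i − Δ_(i-1)) read
  1·σ_0 + 6·σ_1 + 2·σ_2 = 6(Δ_1 - Δ_0) = 9
Natural end conditions: σ_0 = σ_2 = 0.
Solving: σ_0 = 0, σ_1 = 3/2, σ_2 = 0.

1.5000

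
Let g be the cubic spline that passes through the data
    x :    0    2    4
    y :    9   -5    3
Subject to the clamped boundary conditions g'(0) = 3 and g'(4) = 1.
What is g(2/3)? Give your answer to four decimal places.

6.7407

With M_i denoting the second derivative at x_i, h_i = 2, 2, and Δ_i = (y_(i+1) − y_i)/h_i = -7, 4:
  2·M_0 + 8·M_1 + 2·M_2 = 6(Δ_1 - Δ_0) = 66
Clamped end conditions give two more equations: 2h_0·M_0 + h_0·M_1 = 6(Δ_0 - g'(0)) = -60 and h_1·M_1 + 2h_1·M_2 = 6(g'(4) - Δ_1) = -18.
Hence M_0 = -95/4, M_1 = 35/2, M_2 = -53/4.
On [0, 2], g(x) = 9 + 3·x - 95/8·x² + 55/16·x³.
With x = 2/3: g(2/3) = 182/27.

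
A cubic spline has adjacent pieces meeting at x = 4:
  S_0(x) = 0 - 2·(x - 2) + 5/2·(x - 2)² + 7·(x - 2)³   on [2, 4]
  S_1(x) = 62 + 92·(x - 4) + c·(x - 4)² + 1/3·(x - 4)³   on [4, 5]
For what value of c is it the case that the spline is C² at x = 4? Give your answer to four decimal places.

S_0''(x) = 5 + 42·(x - 2), so S_0''(4) = 89. On the right, S_1''(4) = 2c, so c = 89/2.

44.5000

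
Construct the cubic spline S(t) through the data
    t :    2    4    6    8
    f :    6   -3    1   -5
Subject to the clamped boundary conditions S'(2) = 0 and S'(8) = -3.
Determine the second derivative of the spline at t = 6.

-7

Put σ_i = S'' at the i-th knot. Here h = (2, 2, 2) and Δ = (-9/2, 2, -3), so the interior equations h_(i-1)·σ_(i-1) + 2(h_(i-1)+h_i)·σ_i + h_i·σ_(i+1) = 6(Δ_i − Δ_(i-1)) read
  2·σ_0 + 8·σ_1 + 2·σ_2 = 6(Δ_1 - Δ_0) = 39
  2·σ_1 + 8·σ_2 + 2·σ_3 = 6(Δ_2 - Δ_1) = -30
Clamped end conditions give two more equations: 2h_0·σ_0 + h_0·σ_1 = 6(Δ_0 - S'(2)) = -27 and h_2·σ_2 + 2h_2·σ_3 = 6(S'(8) - Δ_2) = 0.
Hence σ_0 = -23/2, σ_1 = 19/2, σ_2 = -7, σ_3 = 7/2.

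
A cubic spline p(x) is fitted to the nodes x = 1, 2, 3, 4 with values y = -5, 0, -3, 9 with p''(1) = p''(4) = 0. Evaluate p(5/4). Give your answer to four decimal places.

Write M_i for p''(x_i). With h_i = 1, 1, 1 and divided differences Δ_i = 5, -3, 12, the continuity of p' gives the tridiagonal system
  1·M_0 + 4·M_1 + 1·M_2 = 6(Δ_1 - Δ_0) = -48
  1·M_1 + 4·M_2 + 1·M_3 = 6(Δ_2 - Δ_1) = 90
Natural end conditions: M_0 = M_3 = 0.
Solving: M_0 = 0, M_1 = -94/5, M_2 = 136/5, M_3 = 0.
On [1, 2], p(x) = -5 + 122/15·(x - 1) + 0·(x - 1)² - 47/15·(x - 1)³.
With (x - 1) = 1/4: p(5/4) = -193/64.

-3.0156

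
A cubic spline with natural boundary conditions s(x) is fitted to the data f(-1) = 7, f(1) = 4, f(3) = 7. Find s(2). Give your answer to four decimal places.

With M_i denoting the second derivative at x_i, h_i = 2, 2, and Δ_i = (y_(i+1) − y_i)/h_i = -3/2, 3/2:
  2·M_0 + 8·M_1 + 2·M_2 = 6(Δ_1 - Δ_0) = 18
Natural end conditions: M_0 = M_2 = 0.
Solving the tridiagonal system: M_0 = 0, M_1 = 9/4, M_2 = 0.
On [1, 3], s(x) = 4 + 0·(x - 1) + 9/8·(x - 1)² - 3/16·(x - 1)³.
With (x - 1) = 1: s(2) = 79/16.

4.9375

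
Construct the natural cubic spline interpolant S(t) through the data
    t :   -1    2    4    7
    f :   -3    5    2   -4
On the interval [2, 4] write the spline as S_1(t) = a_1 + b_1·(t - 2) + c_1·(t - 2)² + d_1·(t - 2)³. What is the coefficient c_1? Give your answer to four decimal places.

-1.2708

Let σ_i = S''(x_i). Step sizes h_i = 3, 2, 3; slopes of the chords Δ_i = (y_(i+1) - y_i)/h_i = 8/3, -3/2, -2.
  3·σ_0 + 10·σ_1 + 2·σ_2 = 6(Δ_1 - Δ_0) = -25
  2·σ_1 + 10·σ_2 + 3·σ_3 = 6(Δ_2 - Δ_1) = -3
Natural end conditions: σ_0 = σ_3 = 0.
Hence σ_0 = 0, σ_1 = -61/24, σ_2 = 5/24, σ_3 = 0.
On [2, 4], with S_1(t) = a_1 + b_1·(t - 2) + c_1·(t - 2)² + d_1·(t - 2)³: c_1 = σ_1/2 = -61/48, d_1 = (σ_2 - σ_1)/(6h_1) = 11/48, b_1 = Δ_1 - h_1(2σ_1 + σ_2)/6 = 1/8.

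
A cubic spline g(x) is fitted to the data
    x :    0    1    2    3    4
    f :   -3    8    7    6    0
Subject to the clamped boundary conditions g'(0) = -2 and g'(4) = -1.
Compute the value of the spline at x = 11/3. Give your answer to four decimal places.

1.3810

Let m_i = g''(x_i). Step sizes h_i = 1, 1, 1, 1; slopes of the chords Δ_i = (y_(i+1) - y_i)/h_i = 11, -1, -1, -6.
  1·m_0 + 4·m_1 + 1·m_2 = 6(Δ_1 - Δ_0) = -72
  1·m_1 + 4·m_2 + 1·m_3 = 6(Δ_2 - Δ_1) = 0
  1·m_2 + 4·m_3 + 1·m_4 = 6(Δ_3 - Δ_2) = -30
Clamped end conditions give two more equations: 2h_0·m_0 + h_0·m_1 = 6(Δ_0 - g'(0)) = 78 and h_3·m_3 + 2h_3·m_4 = 6(g'(4) - Δ_3) = 30.
Forward elimination and back-substitution give m_0 = 397/7, m_1 = -248/7, m_2 = 13, m_3 = -116/7, m_4 = 163/7.
On [3, 4], g(x) = 6 - 61/14·(x - 3) - 58/7·(x - 3)² + 93/14·(x - 3)³.
With (x - 3) = 2/3: g(11/3) = 29/21.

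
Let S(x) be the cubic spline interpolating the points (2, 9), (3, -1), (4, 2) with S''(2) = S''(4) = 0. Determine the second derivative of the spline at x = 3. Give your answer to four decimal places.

Write M_i for S''(x_i). With h_i = 1, 1 and divided differences Δ_i = -10, 3, the continuity of S' gives the tridiagonal system
  1·M_0 + 4·M_1 + 1·M_2 = 6(Δ_1 - Δ_0) = 78
Natural end conditions: M_0 = M_2 = 0.
Solving: M_0 = 0, M_1 = 39/2, M_2 = 0.

19.5000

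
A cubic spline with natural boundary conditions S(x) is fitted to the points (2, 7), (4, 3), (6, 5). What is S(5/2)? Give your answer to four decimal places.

5.6484

Let M_i = S''(x_i). Step sizes h_i = 2, 2; slopes of the chords Δ_i = (y_(i+1) - y_i)/h_i = -2, 1.
  2·M_0 + 8·M_1 + 2·M_2 = 6(Δ_1 - Δ_0) = 18
Natural end conditions: M_0 = M_2 = 0.
Hence M_0 = 0, M_1 = 9/4, M_2 = 0.
On [2, 4], S(x) = 7 - 11/4·(x - 2) + 0·(x - 2)² + 3/16·(x - 2)³.
With (x - 2) = 1/2: S(5/2) = 723/128.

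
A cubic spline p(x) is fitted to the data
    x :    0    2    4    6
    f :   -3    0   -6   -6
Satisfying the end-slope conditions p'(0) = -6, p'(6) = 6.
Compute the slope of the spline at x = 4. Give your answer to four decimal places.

-4.1000

Let M_i = p''(x_i). Step sizes h_i = 2, 2, 2; slopes of the chords Δ_i = (y_(i+1) - y_i)/h_i = 3/2, -3, 0.
  2·M_0 + 8·M_1 + 2·M_2 = 6(Δ_1 - Δ_0) = -27
  2·M_1 + 8·M_2 + 2·M_3 = 6(Δ_2 - Δ_1) = 18
Clamped end conditions give two more equations: 2h_0·M_0 + h_0·M_1 = 6(Δ_0 - p'(0)) = 45 and h_2·M_2 + 2h_2·M_3 = 6(p'(6) - Δ_2) = 36.
Solving the tridiagonal system: M_0 = 151/10, M_1 = -77/10, M_2 = 11/5, M_3 = 79/10.
On [4, 6], p'(x) = b_2 + 2c_2·(x - 4) + 3d_2·(x - 4)² with b_2 = Δ_2 - h_2(2M_2 + M_3)/6 = -41/10, c_2 = M_2/2 = 11/10, d_2 = (M_3 - M_2)/(6h_2) = 19/40. So p'(4) = -41/10.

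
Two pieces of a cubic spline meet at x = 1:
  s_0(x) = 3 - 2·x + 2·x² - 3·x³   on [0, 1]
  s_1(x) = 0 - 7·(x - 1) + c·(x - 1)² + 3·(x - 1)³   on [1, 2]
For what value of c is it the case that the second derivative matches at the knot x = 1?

-7

s_0''(x) = 4 - 18·x, so s_0''(1) = -14. On the right, s_1''(1) = 2c, so c = -7.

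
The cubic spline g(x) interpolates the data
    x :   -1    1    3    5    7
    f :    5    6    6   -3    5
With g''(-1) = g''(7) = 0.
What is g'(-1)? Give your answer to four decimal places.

0.1607

With M_i denoting the second derivative at x_i, h_i = 2, 2, 2, 2, and Δ_i = (y_(i+1) − y_i)/h_i = 1/2, 0, -9/2, 4:
  2·M_0 + 8·M_1 + 2·M_2 = 6(Δ_1 - Δ_0) = -3
  2·M_1 + 8·M_2 + 2·M_3 = 6(Δ_2 - Δ_1) = -27
  2·M_2 + 8·M_3 + 2·M_4 = 6(Δ_3 - Δ_2) = 51
Natural end conditions: M_0 = M_4 = 0.
Solving the tridiagonal system: M_0 = 0, M_1 = 57/56, M_2 = -39/7, M_3 = 435/56, M_4 = 0.
On [-1, 1], g'(x) = b_0 + 2c_0·(x + 1) + 3d_0·(x + 1)² with b_0 = Δ_0 - h_0(2M_0 + M_1)/6 = 9/56, c_0 = M_0/2 = 0, d_0 = (M_1 - M_0)/(6h_0) = 19/224. So g'(-1) = 9/56.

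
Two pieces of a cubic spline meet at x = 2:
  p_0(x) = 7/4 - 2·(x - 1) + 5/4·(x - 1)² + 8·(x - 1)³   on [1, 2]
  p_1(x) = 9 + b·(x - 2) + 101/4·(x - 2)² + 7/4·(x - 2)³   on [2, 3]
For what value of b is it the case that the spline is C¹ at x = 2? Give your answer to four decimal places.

p_0'(x) = -2 + 5/2·(x - 1) + 24·(x - 1)², so p_0'(2) = 49/2. On the right, p_1'(2) = b, so b = 49/2.

24.5000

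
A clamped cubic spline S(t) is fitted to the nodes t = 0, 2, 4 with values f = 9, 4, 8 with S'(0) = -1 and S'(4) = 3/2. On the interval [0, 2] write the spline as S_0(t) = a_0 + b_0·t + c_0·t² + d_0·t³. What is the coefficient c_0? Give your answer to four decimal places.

-2.5000

Put M_i = S'' at the i-th knot. Here h = (2, 2) and Δ = (-5/2, 2), so the interior equations h_(i-1)·M_(i-1) + 2(h_(i-1)+h_i)·M_i + h_i·M_(i+1) = 6(Δ_i − Δ_(i-1)) read
  2·M_0 + 8·M_1 + 2·M_2 = 6(Δ_1 - Δ_0) = 27
Clamped end conditions give two more equations: 2h_0·M_0 + h_0·M_1 = 6(Δ_0 - S'(0)) = -9 and h_1·M_1 + 2h_1·M_2 = 6(S'(4) - Δ_1) = -3.
Solving: M_0 = -5, M_1 = 11/2, M_2 = -7/2.
On [0, 2], with S_0(t) = a_0 + b_0·t + c_0·t² + d_0·t³: c_0 = M_0/2 = -5/2, d_0 = (M_1 - M_0)/(6h_0) = 7/8, b_0 = Δ_0 - h_0(2M_0 + M_1)/6 = -1.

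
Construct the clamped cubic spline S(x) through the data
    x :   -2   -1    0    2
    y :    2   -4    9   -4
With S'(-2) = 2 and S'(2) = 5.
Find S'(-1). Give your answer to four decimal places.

Let σ_i = S''(x_i). Step sizes h_i = 1, 1, 2; slopes of the chords Δ_i = (y_(i+1) - y_i)/h_i = -6, 13, -13/2.
  1·σ_0 + 4·σ_1 + 1·σ_2 = 6(Δ_1 - Δ_0) = 114
  1·σ_1 + 6·σ_2 + 2·σ_3 = 6(Δ_2 - Δ_1) = -117
Clamped end conditions give two more equations: 2h_0·σ_0 + h_0·σ_1 = 6(Δ_0 - S'(-2)) = -48 and h_2·σ_2 + 2h_2·σ_3 = 6(S'(2) - Δ_2) = 69.
Solving the tridiagonal system: σ_0 = -99/2, σ_1 = 51, σ_2 = -81/2, σ_3 = 75/2.
On [-1, 0], S'(x) = b_1 + 2c_1·(x + 1) + 3d_1·(x + 1)² with b_1 = Δ_1 - h_1(2σ_1 + σ_2)/6 = 11/4, c_1 = σ_1/2 = 51/2, d_1 = (σ_2 - σ_1)/(6h_1) = -61/4. So S'(-1) = 11/4.

2.7500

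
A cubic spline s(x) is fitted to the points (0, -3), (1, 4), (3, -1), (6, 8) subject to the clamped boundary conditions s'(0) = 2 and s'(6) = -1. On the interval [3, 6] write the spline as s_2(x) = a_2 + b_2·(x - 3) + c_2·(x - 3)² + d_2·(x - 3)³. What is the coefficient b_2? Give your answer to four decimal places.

Let σ_i = s''(x_i). Step sizes h_i = 1, 2, 3; slopes of the chords Δ_i = (y_(i+1) - y_i)/h_i = 7, -5/2, 3.
  1·σ_0 + 6·σ_1 + 2·σ_2 = 6(Δ_1 - Δ_0) = -57
  2·σ_1 + 10·σ_2 + 3·σ_3 = 6(Δ_2 - Δ_1) = 33
Clamped end conditions give two more equations: 2h_0·σ_0 + h_0·σ_1 = 6(Δ_0 - s'(0)) = 30 and h_2·σ_2 + 2h_2·σ_3 = 6(s'(6) - Δ_2) = -24.
Forward elimination and back-substitution give σ_0 = 441/19, σ_1 = -312/19, σ_2 = 174/19, σ_3 = -163/19.
On [3, 6], with s_2(x) = a_2 + b_2·(x - 3) + c_2·(x - 3)² + d_2·(x - 3)³: c_2 = σ_2/2 = 87/19, d_2 = (σ_3 - σ_2)/(6h_2) = -337/342, b_2 = Δ_2 - h_2(2σ_2 + σ_3)/6 = -71/38.

-1.8684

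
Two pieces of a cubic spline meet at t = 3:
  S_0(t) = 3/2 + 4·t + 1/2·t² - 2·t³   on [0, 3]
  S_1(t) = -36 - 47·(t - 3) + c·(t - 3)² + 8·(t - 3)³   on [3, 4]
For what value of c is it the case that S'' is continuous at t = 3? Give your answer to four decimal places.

-17.5000

S_0''(t) = 1 - 12·t, so S_0''(3) = -35. On the right, S_1''(3) = 2c, so c = -35/2.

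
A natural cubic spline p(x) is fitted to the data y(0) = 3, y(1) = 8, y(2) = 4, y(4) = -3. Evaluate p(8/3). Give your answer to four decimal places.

0.9581

With σ_i denoting the second derivative at x_i, h_i = 1, 1, 2, and Δ_i = (y_(i+1) − y_i)/h_i = 5, -4, -7/2:
  1·σ_0 + 4·σ_1 + 1·σ_2 = 6(Δ_1 - Δ_0) = -54
  1·σ_1 + 6·σ_2 + 2·σ_3 = 6(Δ_2 - Δ_1) = 3
Natural end conditions: σ_0 = σ_3 = 0.
Solving the tridiagonal system: σ_0 = 0, σ_1 = -327/23, σ_2 = 66/23, σ_3 = 0.
On [2, 4], p(x) = 4 - 249/46·(x - 2) + 33/23·(x - 2)² - 11/46·(x - 2)³.
With (x - 2) = 2/3: p(8/3) = 595/621.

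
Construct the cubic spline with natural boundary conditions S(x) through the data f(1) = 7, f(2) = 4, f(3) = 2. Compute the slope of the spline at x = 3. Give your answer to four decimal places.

Let σ_i = S''(x_i). Step sizes h_i = 1, 1; slopes of the chords Δ_i = (y_(i+1) - y_i)/h_i = -3, -2.
  1·σ_0 + 4·σ_1 + 1·σ_2 = 6(Δ_1 - Δ_0) = 6
Natural end conditions: σ_0 = σ_2 = 0.
Forward elimination and back-substitution give σ_0 = 0, σ_1 = 3/2, σ_2 = 0.
On [2, 3], S'(x) = b_1 + 2c_1·(x - 2) + 3d_1·(x - 2)² with b_1 = Δ_1 - h_1(2σ_1 + σ_2)/6 = -5/2, c_1 = σ_1/2 = 3/4, d_1 = (σ_2 - σ_1)/(6h_1) = -1/4. So S'(3) = -7/4.

-1.7500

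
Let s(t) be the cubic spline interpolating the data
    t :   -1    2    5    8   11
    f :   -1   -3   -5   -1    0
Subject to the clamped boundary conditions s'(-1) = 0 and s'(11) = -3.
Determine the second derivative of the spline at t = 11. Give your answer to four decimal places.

Put m_i = s'' at the i-th knot. Here h = (3, 3, 3, 3) and Δ = (-2/3, -2/3, 4/3, 1/3), so the interior equations h_(i-1)·m_(i-1) + 2(h_(i-1)+h_i)·m_i + h_i·m_(i+1) = 6(Δ_i − Δ_(i-1)) read
  3·m_0 + 12·m_1 + 3·m_2 = 6(Δ_1 - Δ_0) = 0
  3·m_1 + 12·m_2 + 3·m_3 = 6(Δ_2 - Δ_1) = 12
  3·m_2 + 12·m_3 + 3·m_4 = 6(Δ_3 - Δ_2) = -6
Clamped end conditions give two more equations: 2h_0·m_0 + h_0·m_1 = 6(Δ_0 - s'(-1)) = -4 and h_3·m_3 + 2h_3·m_4 = 6(s'(11) - Δ_3) = -20.
Forward elimination and back-substitution give m_0 = -13/21, m_1 = -2/21, m_2 = 1, m_3 = 2/21, m_4 = -71/21.

-3.3810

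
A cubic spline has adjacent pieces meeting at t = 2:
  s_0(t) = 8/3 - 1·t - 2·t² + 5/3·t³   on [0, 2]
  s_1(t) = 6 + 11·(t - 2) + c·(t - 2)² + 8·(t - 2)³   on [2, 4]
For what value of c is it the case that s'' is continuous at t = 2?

s_0''(t) = -4 + 10·t, so s_0''(2) = 16. On the right, s_1''(2) = 2c, so c = 8.

8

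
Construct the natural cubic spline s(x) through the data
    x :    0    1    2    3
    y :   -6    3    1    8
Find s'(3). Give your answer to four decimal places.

Put m_i = s'' at the i-th knot. Here h = (1, 1, 1) and Δ = (9, -2, 7), so the interior equations h_(i-1)·m_(i-1) + 2(h_(i-1)+h_i)·m_i + h_i·m_(i+1) = 6(Δ_i − Δ_(i-1)) read
  1·m_0 + 4·m_1 + 1·m_2 = 6(Δ_1 - Δ_0) = -66
  1·m_1 + 4·m_2 + 1·m_3 = 6(Δ_2 - Δ_1) = 54
Natural end conditions: m_0 = m_3 = 0.
Hence m_0 = 0, m_1 = -106/5, m_2 = 94/5, m_3 = 0.
On [2, 3], s'(x) = b_2 + 2c_2·(x - 2) + 3d_2·(x - 2)² with b_2 = Δ_2 - h_2(2m_2 + m_3)/6 = 11/15, c_2 = m_2/2 = 47/5, d_2 = (m_3 - m_2)/(6h_2) = -47/15. So s'(3) = 152/15.

10.1333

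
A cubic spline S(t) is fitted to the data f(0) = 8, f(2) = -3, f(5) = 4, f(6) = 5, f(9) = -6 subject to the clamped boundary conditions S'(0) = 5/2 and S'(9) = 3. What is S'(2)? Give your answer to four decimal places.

-4.9644

With M_i denoting the second derivative at x_i, h_i = 2, 3, 1, 3, and Δ_i = (y_(i+1) − y_i)/h_i = -11/2, 7/3, 1, -11/3:
  2·M_0 + 10·M_1 + 3·M_2 = 6(Δ_1 - Δ_0) = 47
  3·M_1 + 8·M_2 + 1·M_3 = 6(Δ_2 - Δ_1) = -8
  1·M_2 + 8·M_3 + 3·M_4 = 6(Δ_3 - Δ_2) = -28
Clamped end conditions give two more equations: 2h_0·M_0 + h_0·M_1 = 6(Δ_0 - S'(0)) = -48 and h_3·M_3 + 2h_3·M_4 = 6(S'(9) - Δ_3) = 40.
Solving: M_0 = -4415/267, M_1 = 2422/267, M_2 = -947/267, M_3 = -1826/267, M_4 = 2693/267.
On [2, 5], S'(t) = b_1 + 2c_1·(t - 2) + 3d_1·(t - 2)² with b_1 = Δ_1 - h_1(2M_1 + M_2)/6 = -2651/534, c_1 = M_1/2 = 1211/267, d_1 = (M_2 - M_1)/(6h_1) = -1123/1602. So S'(2) = -2651/534.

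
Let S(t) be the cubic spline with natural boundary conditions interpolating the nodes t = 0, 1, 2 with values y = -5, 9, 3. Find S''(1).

Write σ_i for S''(x_i). With h_i = 1, 1 and divided differences Δ_i = 14, -6, the continuity of S' gives the tridiagonal system
  1·σ_0 + 4·σ_1 + 1·σ_2 = 6(Δ_1 - Δ_0) = -120
Natural end conditions: σ_0 = σ_2 = 0.
Solving the tridiagonal system: σ_0 = 0, σ_1 = -30, σ_2 = 0.

-30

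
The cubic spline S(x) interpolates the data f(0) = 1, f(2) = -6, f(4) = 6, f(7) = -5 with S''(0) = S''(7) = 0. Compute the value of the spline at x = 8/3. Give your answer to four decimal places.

-2.7264

Put σ_i = S'' at the i-th knot. Here h = (2, 2, 3) and Δ = (-7/2, 6, -11/3), so the interior equations h_(i-1)·σ_(i-1) + 2(h_(i-1)+h_i)·σ_i + h_i·σ_(i+1) = 6(Δ_i − Δ_(i-1)) read
  2·σ_0 + 8·σ_1 + 2·σ_2 = 6(Δ_1 - Δ_0) = 57
  2·σ_1 + 10·σ_2 + 3·σ_3 = 6(Δ_2 - Δ_1) = -58
Natural end conditions: σ_0 = σ_3 = 0.
Solving the tridiagonal system: σ_0 = 0, σ_1 = 343/38, σ_2 = -289/38, σ_3 = 0.
On [2, 4], S(x) = -6 + 287/114·(x - 2) + 343/76·(x - 2)² - 79/57·(x - 2)³.
With (x - 2) = 2/3: S(8/3) = -4196/1539.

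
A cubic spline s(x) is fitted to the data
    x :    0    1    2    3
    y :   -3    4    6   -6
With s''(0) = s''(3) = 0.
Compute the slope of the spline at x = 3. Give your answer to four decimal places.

Let m_i = s''(x_i). Step sizes h_i = 1, 1, 1; slopes of the chords Δ_i = (y_(i+1) - y_i)/h_i = 7, 2, -12.
  1·m_0 + 4·m_1 + 1·m_2 = 6(Δ_1 - Δ_0) = -30
  1·m_1 + 4·m_2 + 1·m_3 = 6(Δ_2 - Δ_1) = -84
Natural end conditions: m_0 = m_3 = 0.
Hence m_0 = 0, m_1 = -12/5, m_2 = -102/5, m_3 = 0.
On [2, 3], s'(x) = b_2 + 2c_2·(x - 2) + 3d_2·(x - 2)² with b_2 = Δ_2 - h_2(2m_2 + m_3)/6 = -26/5, c_2 = m_2/2 = -51/5, d_2 = (m_3 - m_2)/(6h_2) = 17/5. So s'(3) = -77/5.

-15.4000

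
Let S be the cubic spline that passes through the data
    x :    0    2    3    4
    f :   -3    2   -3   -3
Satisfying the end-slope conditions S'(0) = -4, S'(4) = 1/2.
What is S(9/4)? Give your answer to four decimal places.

1.1026

Write σ_i for S''(x_i). With h_i = 2, 1, 1 and divided differences Δ_i = 5/2, -5, 0, the continuity of S' gives the tridiagonal system
  2·σ_0 + 6·σ_1 + 1·σ_2 = 6(Δ_1 - Δ_0) = -45
  1·σ_1 + 4·σ_2 + 1·σ_3 = 6(Δ_2 - Δ_1) = 30
Clamped end conditions give two more equations: 2h_0·σ_0 + h_0·σ_1 = 6(Δ_0 - S'(0)) = 39 and h_2·σ_2 + 2h_2·σ_3 = 6(S'(4) - Δ_2) = 3.
Solving: σ_0 = 192/11, σ_1 = -339/22, σ_2 = 138/11, σ_3 = -105/22.
On [2, 3], S(x) = 2 - 43/22·(x - 2) - 339/44·(x - 2)² + 205/44·(x - 2)³.
With (x - 2) = 1/4: S(9/4) = 3105/2816.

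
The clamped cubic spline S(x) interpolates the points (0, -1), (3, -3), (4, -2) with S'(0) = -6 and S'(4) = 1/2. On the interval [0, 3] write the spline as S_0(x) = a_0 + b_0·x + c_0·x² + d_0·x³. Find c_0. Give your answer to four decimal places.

2.8542

With m_i denoting the second derivative at x_i, h_i = 3, 1, and Δ_i = (y_(i+1) − y_i)/h_i = -2/3, 1:
  3·m_0 + 8·m_1 + 1·m_2 = 6(Δ_1 - Δ_0) = 10
Clamped end conditions give two more equations: 2h_0·m_0 + h_0·m_1 = 6(Δ_0 - S'(0)) = 32 and h_1·m_1 + 2h_1·m_2 = 6(S'(4) - Δ_1) = -3.
Solving: m_0 = 137/24, m_1 = -3/4, m_2 = -9/8.
On [0, 3], with S_0(x) = a_0 + b_0·x + c_0·x² + d_0·x³: c_0 = m_0/2 = 137/48, d_0 = (m_1 - m_0)/(6h_0) = -155/432, b_0 = Δ_0 - h_0(2m_0 + m_1)/6 = -6.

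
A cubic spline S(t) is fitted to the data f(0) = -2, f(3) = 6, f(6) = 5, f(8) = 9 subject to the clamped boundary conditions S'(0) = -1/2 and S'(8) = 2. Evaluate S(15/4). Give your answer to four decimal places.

6.4729

With m_i denoting the second derivative at x_i, h_i = 3, 3, 2, and Δ_i = (y_(i+1) − y_i)/h_i = 8/3, -1/3, 2:
  3·m_0 + 12·m_1 + 3·m_2 = 6(Δ_1 - Δ_0) = -18
  3·m_1 + 10·m_2 + 2·m_3 = 6(Δ_2 - Δ_1) = 14
Clamped end conditions give two more equations: 2h_0·m_0 + h_0·m_1 = 6(Δ_0 - S'(0)) = 19 and h_2·m_2 + 2h_2·m_3 = 6(S'(8) - Δ_2) = 0.
Hence m_0 = 277/57, m_1 = -193/57, m_2 = 51/19, m_3 = -51/38.
On [3, 6], S(t) = 6 + 65/38·(t - 3) - 193/114·(t - 3)² + 173/513·(t - 3)³.
With (t - 3) = 3/4: S(15/4) = 7871/1216.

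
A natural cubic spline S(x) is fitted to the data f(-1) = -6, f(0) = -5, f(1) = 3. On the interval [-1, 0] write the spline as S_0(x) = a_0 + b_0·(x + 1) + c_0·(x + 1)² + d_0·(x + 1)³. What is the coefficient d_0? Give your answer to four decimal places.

1.7500

Write M_i for S''(x_i). With h_i = 1, 1 and divided differences Δ_i = 1, 8, the continuity of S' gives the tridiagonal system
  1·M_0 + 4·M_1 + 1·M_2 = 6(Δ_1 - Δ_0) = 42
Natural end conditions: M_0 = M_2 = 0.
Solving: M_0 = 0, M_1 = 21/2, M_2 = 0.
On [-1, 0], with S_0(x) = a_0 + b_0·(x + 1) + c_0·(x + 1)² + d_0·(x + 1)³: c_0 = M_0/2 = 0, d_0 = (M_1 - M_0)/(6h_0) = 7/4, b_0 = Δ_0 - h_0(2M_0 + M_1)/6 = -3/4.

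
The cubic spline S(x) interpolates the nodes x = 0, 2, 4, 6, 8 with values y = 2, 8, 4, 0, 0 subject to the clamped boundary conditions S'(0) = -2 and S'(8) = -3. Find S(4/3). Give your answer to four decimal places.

With M_i denoting the second derivative at x_i, h_i = 2, 2, 2, 2, and Δ_i = (y_(i+1) − y_i)/h_i = 3, -2, -2, 0:
  2·M_0 + 8·M_1 + 2·M_2 = 6(Δ_1 - Δ_0) = -30
  2·M_1 + 8·M_2 + 2·M_3 = 6(Δ_2 - Δ_1) = 0
  2·M_2 + 8·M_3 + 2·M_4 = 6(Δ_3 - Δ_2) = 12
Clamped end conditions give two more equations: 2h_0·M_0 + h_0·M_1 = 6(Δ_0 - S'(0)) = 30 and h_3·M_3 + 2h_3·M_4 = 6(S'(8) - Δ_3) = -18.
Hence M_0 = 76/7, M_1 = -47/7, M_2 = 1, M_3 = 19/7, M_4 = -41/7.
On [0, 2], S(x) = 2 - 2·x + 38/7·x² - 41/28·x³.
With x = 4/3: S(4/3) = 1042/189.

5.5132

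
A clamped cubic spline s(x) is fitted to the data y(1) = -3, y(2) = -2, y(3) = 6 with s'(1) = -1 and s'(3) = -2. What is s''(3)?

-41

Let M_i = s''(x_i). Step sizes h_i = 1, 1; slopes of the chords Δ_i = (y_(i+1) - y_i)/h_i = 1, 8.
  1·M_0 + 4·M_1 + 1·M_2 = 6(Δ_1 - Δ_0) = 42
Clamped end conditions give two more equations: 2h_0·M_0 + h_0·M_1 = 6(Δ_0 - s'(1)) = 12 and h_1·M_1 + 2h_1·M_2 = 6(s'(3) - Δ_1) = -60.
Solving: M_0 = -5, M_1 = 22, M_2 = -41.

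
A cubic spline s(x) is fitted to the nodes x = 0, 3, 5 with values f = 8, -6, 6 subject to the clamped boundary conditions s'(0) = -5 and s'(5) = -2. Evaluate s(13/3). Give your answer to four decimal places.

4.1037

Put m_i = s'' at the i-th knot. Here h = (3, 2) and Δ = (-14/3, 6), so the interior equations h_(i-1)·m_(i-1) + 2(h_(i-1)+h_i)·m_i + h_i·m_(i+1) = 6(Δ_i − Δ_(i-1)) read
  3·m_0 + 10·m_1 + 2·m_2 = 6(Δ_1 - Δ_0) = 64
Clamped end conditions give two more equations: 2h_0·m_0 + h_0·m_1 = 6(Δ_0 - s'(0)) = 2 and h_1·m_1 + 2h_1·m_2 = 6(s'(5) - Δ_1) = -48.
Hence m_0 = -82/15, m_1 = 58/5, m_2 = -89/5.
On [3, 5], s(x) = -6 + 21/5·(x - 3) + 29/5·(x - 3)² - 49/20·(x - 3)³.
With (x - 3) = 4/3: s(13/3) = 554/135.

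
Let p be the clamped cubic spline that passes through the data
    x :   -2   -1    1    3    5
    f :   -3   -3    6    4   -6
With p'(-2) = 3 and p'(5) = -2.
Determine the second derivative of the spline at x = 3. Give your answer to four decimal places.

Put m_i = p'' at the i-th knot. Here h = (1, 2, 2, 2) and Δ = (0, 9/2, -1, -5), so the interior equations h_(i-1)·m_(i-1) + 2(h_(i-1)+h_i)·m_i + h_i·m_(i+1) = 6(Δ_i − Δ_(i-1)) read
  1·m_0 + 6·m_1 + 2·m_2 = 6(Δ_1 - Δ_0) = 27
  2·m_1 + 8·m_2 + 2·m_3 = 6(Δ_2 - Δ_1) = -33
  2·m_2 + 8·m_3 + 2·m_4 = 6(Δ_3 - Δ_2) = -24
Clamped end conditions give two more equations: 2h_0·m_0 + h_0·m_1 = 6(Δ_0 - p'(-2)) = -18 and h_3·m_3 + 2h_3·m_4 = 6(p'(5) - Δ_3) = 18.
Solving: m_0 = -1141/86, m_1 = 367/43, m_2 = -941/172, m_3 = -271/86, m_4 = 1045/172.

-3.1512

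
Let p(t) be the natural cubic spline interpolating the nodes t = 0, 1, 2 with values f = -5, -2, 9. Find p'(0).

1

Put m_i = p'' at the i-th knot. Here h = (1, 1) and Δ = (3, 11), so the interior equations h_(i-1)·m_(i-1) + 2(h_(i-1)+h_i)·m_i + h_i·m_(i+1) = 6(Δ_i − Δ_(i-1)) read
  1·m_0 + 4·m_1 + 1·m_2 = 6(Δ_1 - Δ_0) = 48
Natural end conditions: m_0 = m_2 = 0.
Solving the tridiagonal system: m_0 = 0, m_1 = 12, m_2 = 0.
On [0, 1], p'(t) = b_0 + 2c_0·t + 3d_0·t² with b_0 = Δ_0 - h_0(2m_0 + m_1)/6 = 1, c_0 = m_0/2 = 0, d_0 = (m_1 - m_0)/(6h_0) = 2. So p'(0) = 1.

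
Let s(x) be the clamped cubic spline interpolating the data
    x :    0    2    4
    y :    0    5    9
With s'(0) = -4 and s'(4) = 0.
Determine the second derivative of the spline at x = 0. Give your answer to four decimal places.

11.1250

With σ_i denoting the second derivative at x_i, h_i = 2, 2, and Δ_i = (y_(i+1) − y_i)/h_i = 5/2, 2:
  2·σ_0 + 8·σ_1 + 2·σ_2 = 6(Δ_1 - Δ_0) = -3
Clamped end conditions give two more equations: 2h_0·σ_0 + h_0·σ_1 = 6(Δ_0 - s'(0)) = 39 and h_1·σ_1 + 2h_1·σ_2 = 6(s'(4) - Δ_1) = -12.
Solving: σ_0 = 89/8, σ_1 = -11/4, σ_2 = -13/8.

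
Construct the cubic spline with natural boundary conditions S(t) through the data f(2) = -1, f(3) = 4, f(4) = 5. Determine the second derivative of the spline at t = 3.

Let m_i = S''(x_i). Step sizes h_i = 1, 1; slopes of the chords Δ_i = (y_(i+1) - y_i)/h_i = 5, 1.
  1·m_0 + 4·m_1 + 1·m_2 = 6(Δ_1 - Δ_0) = -24
Natural end conditions: m_0 = m_2 = 0.
Forward elimination and back-substitution give m_0 = 0, m_1 = -6, m_2 = 0.

-6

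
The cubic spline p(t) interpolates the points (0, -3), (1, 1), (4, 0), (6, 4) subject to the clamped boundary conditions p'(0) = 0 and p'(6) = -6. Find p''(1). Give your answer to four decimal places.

With M_i denoting the second derivative at x_i, h_i = 1, 3, 2, and Δ_i = (y_(i+1) − y_i)/h_i = 4, -1/3, 2:
  1·M_0 + 8·M_1 + 3·M_2 = 6(Δ_1 - Δ_0) = -26
  3·M_1 + 10·M_2 + 2·M_3 = 6(Δ_2 - Δ_1) = 14
Clamped end conditions give two more equations: 2h_0·M_0 + h_0·M_1 = 6(Δ_0 - p'(0)) = 24 and h_2·M_2 + 2h_2·M_3 = 6(p'(6) - Δ_2) = -48.
Solving the tridiagonal system: M_0 = 620/39, M_1 = -304/39, M_2 = 266/39, M_3 = -601/39.

-7.7949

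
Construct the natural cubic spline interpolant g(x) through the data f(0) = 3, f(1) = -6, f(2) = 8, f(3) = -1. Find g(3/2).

Let m_i = g''(x_i). Step sizes h_i = 1, 1, 1; slopes of the chords Δ_i = (y_(i+1) - y_i)/h_i = -9, 14, -9.
  1·m_0 + 4·m_1 + 1·m_2 = 6(Δ_1 - Δ_0) = 138
  1·m_1 + 4·m_2 + 1·m_3 = 6(Δ_2 - Δ_1) = -138
Natural end conditions: m_0 = m_3 = 0.
Forward elimination and back-substitution give m_0 = 0, m_1 = 46, m_2 = -46, m_3 = 0.
On [1, 2], g(x) = -6 + 19/3·(x - 1) + 23·(x - 1)² - 46/3·(x - 1)³.
With (x - 1) = 1/2: g(3/2) = 1.

1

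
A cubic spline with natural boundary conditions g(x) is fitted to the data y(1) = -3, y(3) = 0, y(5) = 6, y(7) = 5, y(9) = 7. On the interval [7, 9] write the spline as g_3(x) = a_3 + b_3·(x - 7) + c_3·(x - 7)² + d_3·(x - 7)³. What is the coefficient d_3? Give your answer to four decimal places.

-0.1696

With σ_i denoting the second derivative at x_i, h_i = 2, 2, 2, 2, and Δ_i = (y_(i+1) − y_i)/h_i = 3/2, 3, -1/2, 1:
  2·σ_0 + 8·σ_1 + 2·σ_2 = 6(Δ_1 - Δ_0) = 9
  2·σ_1 + 8·σ_2 + 2·σ_3 = 6(Δ_2 - Δ_1) = -21
  2·σ_2 + 8·σ_3 + 2·σ_4 = 6(Δ_3 - Δ_2) = 9
Natural end conditions: σ_0 = σ_4 = 0.
Solving: σ_0 = 0, σ_1 = 57/28, σ_2 = -51/14, σ_3 = 57/28, σ_4 = 0.
On [7, 9], with g_3(x) = a_3 + b_3·(x - 7) + c_3·(x - 7)² + d_3·(x - 7)³: c_3 = σ_3/2 = 57/56, d_3 = (σ_4 - σ_3)/(6h_3) = -19/112, b_3 = Δ_3 - h_3(2σ_3 + σ_4)/6 = -5/14.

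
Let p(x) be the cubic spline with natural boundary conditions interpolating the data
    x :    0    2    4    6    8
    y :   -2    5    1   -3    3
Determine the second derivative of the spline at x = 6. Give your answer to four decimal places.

Write σ_i for p''(x_i). With h_i = 2, 2, 2, 2 and divided differences Δ_i = 7/2, -2, -2, 3, the continuity of p' gives the tridiagonal system
  2·σ_0 + 8·σ_1 + 2·σ_2 = 6(Δ_1 - Δ_0) = -33
  2·σ_1 + 8·σ_2 + 2·σ_3 = 6(Δ_2 - Δ_1) = 0
  2·σ_2 + 8·σ_3 + 2·σ_4 = 6(Δ_3 - Δ_2) = 30
Natural end conditions: σ_0 = σ_4 = 0.
Solving the tridiagonal system: σ_0 = 0, σ_1 = -465/112, σ_2 = 3/28, σ_3 = 417/112, σ_4 = 0.

3.7232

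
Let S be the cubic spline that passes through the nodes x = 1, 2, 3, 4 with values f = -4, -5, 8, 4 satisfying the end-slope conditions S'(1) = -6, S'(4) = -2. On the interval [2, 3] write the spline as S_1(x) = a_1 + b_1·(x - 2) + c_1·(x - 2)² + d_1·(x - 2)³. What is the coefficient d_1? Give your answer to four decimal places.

-11.8000

With m_i denoting the second derivative at x_i, h_i = 1, 1, 1, and Δ_i = (y_(i+1) − y_i)/h_i = -1, 13, -4:
  1·m_0 + 4·m_1 + 1·m_2 = 6(Δ_1 - Δ_0) = 84
  1·m_1 + 4·m_2 + 1·m_3 = 6(Δ_2 - Δ_1) = -102
Clamped end conditions give two more equations: 2h_0·m_0 + h_0·m_1 = 6(Δ_0 - S'(1)) = 30 and h_2·m_2 + 2h_2·m_3 = 6(S'(4) - Δ_2) = 12.
Solving: m_0 = -8/15, m_1 = 466/15, m_2 = -596/15, m_3 = 388/15.
On [2, 3], with S_1(x) = a_1 + b_1·(x - 2) + c_1·(x - 2)² + d_1·(x - 2)³: c_1 = m_1/2 = 233/15, d_1 = (m_2 - m_1)/(6h_1) = -59/5, b_1 = Δ_1 - h_1(2m_1 + m_2)/6 = 139/15.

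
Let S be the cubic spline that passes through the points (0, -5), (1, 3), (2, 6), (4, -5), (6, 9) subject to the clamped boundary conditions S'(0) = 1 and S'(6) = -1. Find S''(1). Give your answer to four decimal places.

Put m_i = S'' at the i-th knot. Here h = (1, 1, 2, 2) and Δ = (8, 3, -11/2, 7), so the interior equations h_(i-1)·m_(i-1) + 2(h_(i-1)+h_i)·m_i + h_i·m_(i+1) = 6(Δ_i − Δ_(i-1)) read
  1·m_0 + 4·m_1 + 1·m_2 = 6(Δ_1 - Δ_0) = -30
  1·m_1 + 6·m_2 + 2·m_3 = 6(Δ_2 - Δ_1) = -51
  2·m_2 + 8·m_3 + 2·m_4 = 6(Δ_3 - Δ_2) = 75
Clamped end conditions give two more equations: 2h_0·m_0 + h_0·m_1 = 6(Δ_0 - S'(0)) = 42 and h_3·m_3 + 2h_3·m_4 = 6(S'(6) - Δ_3) = -48.
Hence m_0 = 2225/84, m_1 = -461/42, m_2 = -151/12, m_3 = 745/42, m_4 = -1753/84.

-10.9762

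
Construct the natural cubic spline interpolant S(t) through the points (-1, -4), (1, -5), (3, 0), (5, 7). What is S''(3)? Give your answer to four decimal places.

Write M_i for S''(x_i). With h_i = 2, 2, 2 and divided differences Δ_i = -1/2, 5/2, 7/2, the continuity of S' gives the tridiagonal system
  2·M_0 + 8·M_1 + 2·M_2 = 6(Δ_1 - Δ_0) = 18
  2·M_1 + 8·M_2 + 2·M_3 = 6(Δ_2 - Δ_1) = 6
Natural end conditions: M_0 = M_3 = 0.
Solving: M_0 = 0, M_1 = 11/5, M_2 = 1/5, M_3 = 0.

0.2000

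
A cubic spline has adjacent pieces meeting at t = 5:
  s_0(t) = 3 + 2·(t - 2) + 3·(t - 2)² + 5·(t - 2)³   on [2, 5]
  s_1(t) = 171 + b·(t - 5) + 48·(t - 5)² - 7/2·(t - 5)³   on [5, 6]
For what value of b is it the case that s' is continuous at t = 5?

155

s_0'(t) = 2 + 6·(t - 2) + 15·(t - 2)², so s_0'(5) = 155. On the right, s_1'(5) = b, so b = 155.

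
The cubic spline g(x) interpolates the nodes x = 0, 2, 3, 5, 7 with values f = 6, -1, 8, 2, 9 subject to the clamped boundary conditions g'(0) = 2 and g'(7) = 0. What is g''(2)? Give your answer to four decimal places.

22.2951

With M_i denoting the second derivative at x_i, h_i = 2, 1, 2, 2, and Δ_i = (y_(i+1) − y_i)/h_i = -7/2, 9, -3, 7/2:
  2·M_0 + 6·M_1 + 1·M_2 = 6(Δ_1 - Δ_0) = 75
  1·M_1 + 6·M_2 + 2·M_3 = 6(Δ_2 - Δ_1) = -72
  2·M_2 + 8·M_3 + 2·M_4 = 6(Δ_3 - Δ_2) = 39
Clamped end conditions give two more equations: 2h_0·M_0 + h_0·M_1 = 6(Δ_0 - g'(0)) = -33 and h_3·M_3 + 2h_3·M_4 = 6(g'(7) - Δ_3) = -21.
Solving the tridiagonal system: M_0 = -4733/244, M_1 = 1360/61, M_2 = -2437/122, M_3 = 1559/122, M_4 = -710/61.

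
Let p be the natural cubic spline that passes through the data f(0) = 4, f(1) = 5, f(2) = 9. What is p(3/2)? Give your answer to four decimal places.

Write m_i for p''(x_i). With h_i = 1, 1 and divided differences Δ_i = 1, 4, the continuity of p' gives the tridiagonal system
  1·m_0 + 4·m_1 + 1·m_2 = 6(Δ_1 - Δ_0) = 18
Natural end conditions: m_0 = m_2 = 0.
Forward elimination and back-substitution give m_0 = 0, m_1 = 9/2, m_2 = 0.
On [1, 2], p(x) = 5 + 5/2·(x - 1) + 9/4·(x - 1)² - 3/4·(x - 1)³.
With (x - 1) = 1/2: p(3/2) = 215/32.

6.7188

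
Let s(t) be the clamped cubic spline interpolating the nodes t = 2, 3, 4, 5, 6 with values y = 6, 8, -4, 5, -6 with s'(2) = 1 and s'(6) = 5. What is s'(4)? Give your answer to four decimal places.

0.4286

Let m_i = s''(x_i). Step sizes h_i = 1, 1, 1, 1; slopes of the chords Δ_i = (y_(i+1) - y_i)/h_i = 2, -12, 9, -11.
  1·m_0 + 4·m_1 + 1·m_2 = 6(Δ_1 - Δ_0) = -84
  1·m_1 + 4·m_2 + 1·m_3 = 6(Δ_2 - Δ_1) = 126
  1·m_2 + 4·m_3 + 1·m_4 = 6(Δ_3 - Δ_2) = -120
Clamped end conditions give two more equations: 2h_0·m_0 + h_0·m_1 = 6(Δ_0 - s'(2)) = 6 and h_3·m_3 + 2h_3·m_4 = 6(s'(6) - Δ_3) = 96.
Solving the tridiagonal system: m_0 = 166/7, m_1 = -290/7, m_2 = 58, m_3 = -452/7, m_4 = 562/7.
On [4, 5], s'(t) = b_2 + 2c_2·(t - 4) + 3d_2·(t - 4)² with b_2 = Δ_2 - h_2(2m_2 + m_3)/6 = 3/7, c_2 = m_2/2 = 29, d_2 = (m_3 - m_2)/(6h_2) = -143/7. So s'(4) = 3/7.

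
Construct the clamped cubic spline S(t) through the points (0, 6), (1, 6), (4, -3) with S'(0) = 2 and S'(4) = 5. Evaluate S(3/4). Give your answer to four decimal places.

Put σ_i = S'' at the i-th knot. Here h = (1, 3) and Δ = (0, -3), so the interior equations h_(i-1)·σ_(i-1) + 2(h_(i-1)+h_i)·σ_i + h_i·σ_(i+1) = 6(Δ_i − Δ_(i-1)) read
  1·σ_0 + 8·σ_1 + 3·σ_2 = 6(Δ_1 - Δ_0) = -18
Clamped end conditions give two more equations: 2h_0·σ_0 + h_0·σ_1 = 6(Δ_0 - S'(0)) = -12 and h_1·σ_1 + 2h_1·σ_2 = 6(S'(4) - Δ_1) = 48.
Forward elimination and back-substitution give σ_0 = -3, σ_1 = -6, σ_2 = 11.
On [0, 1], S(t) = 6 + 2·t - 3/2·t² - 1/2·t³.
With t = 3/4: S(3/4) = 825/128.

6.4453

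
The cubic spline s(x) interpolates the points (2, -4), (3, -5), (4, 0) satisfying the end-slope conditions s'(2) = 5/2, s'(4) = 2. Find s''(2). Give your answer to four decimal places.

Let σ_i = s''(x_i). Step sizes h_i = 1, 1; slopes of the chords Δ_i = (y_(i+1) - y_i)/h_i = -1, 5.
  1·σ_0 + 4·σ_1 + 1·σ_2 = 6(Δ_1 - Δ_0) = 36
Clamped end conditions give two more equations: 2h_0·σ_0 + h_0·σ_1 = 6(Δ_0 - s'(2)) = -21 and h_1·σ_1 + 2h_1·σ_2 = 6(s'(4) - Δ_1) = -18.
Solving the tridiagonal system: σ_0 = -79/4, σ_1 = 37/2, σ_2 = -73/4.

-19.7500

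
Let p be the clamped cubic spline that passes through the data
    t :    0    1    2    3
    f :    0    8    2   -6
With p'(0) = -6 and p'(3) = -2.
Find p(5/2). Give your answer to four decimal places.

Write M_i for p''(x_i). With h_i = 1, 1, 1 and divided differences Δ_i = 8, -6, -8, the continuity of p' gives the tridiagonal system
  1·M_0 + 4·M_1 + 1·M_2 = 6(Δ_1 - Δ_0) = -84
  1·M_1 + 4·M_2 + 1·M_3 = 6(Δ_2 - Δ_1) = -12
Clamped end conditions give two more equations: 2h_0·M_0 + h_0·M_1 = 6(Δ_0 - p'(0)) = 84 and h_2·M_2 + 2h_2·M_3 = 6(p'(3) - Δ_2) = 36.
Hence M_0 = 904/15, M_1 = -548/15, M_2 = 28/15, M_3 = 256/15.
On [2, 3], p(t) = 2 - 172/15·(t - 2) + 14/15·(t - 2)² + 38/15·(t - 2)³.
With (t - 2) = 1/2: p(5/2) = -191/60.

-3.1833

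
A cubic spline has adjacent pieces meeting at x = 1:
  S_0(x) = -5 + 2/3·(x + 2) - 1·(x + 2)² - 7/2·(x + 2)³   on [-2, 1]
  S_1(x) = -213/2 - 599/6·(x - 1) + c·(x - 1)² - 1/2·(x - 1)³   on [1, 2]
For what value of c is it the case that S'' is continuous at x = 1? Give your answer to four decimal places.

-32.5000

S_0''(x) = -2 - 21·(x + 2), so S_0''(1) = -65. On the right, S_1''(1) = 2c, so c = -65/2.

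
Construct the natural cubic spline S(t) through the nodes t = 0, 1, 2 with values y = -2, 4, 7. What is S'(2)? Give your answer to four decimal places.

2.2500

Put M_i = S'' at the i-th knot. Here h = (1, 1) and Δ = (6, 3), so the interior equations h_(i-1)·M_(i-1) + 2(h_(i-1)+h_i)·M_i + h_i·M_(i+1) = 6(Δ_i − Δ_(i-1)) read
  1·M_0 + 4·M_1 + 1·M_2 = 6(Δ_1 - Δ_0) = -18
Natural end conditions: M_0 = M_2 = 0.
Solving the tridiagonal system: M_0 = 0, M_1 = -9/2, M_2 = 0.
On [1, 2], S'(t) = b_1 + 2c_1·(t - 1) + 3d_1·(t - 1)² with b_1 = Δ_1 - h_1(2M_1 + M_2)/6 = 9/2, c_1 = M_1/2 = -9/4, d_1 = (M_2 - M_1)/(6h_1) = 3/4. So S'(2) = 9/4.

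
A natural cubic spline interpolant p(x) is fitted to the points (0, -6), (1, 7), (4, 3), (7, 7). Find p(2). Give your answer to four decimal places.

Write σ_i for p''(x_i). With h_i = 1, 3, 3 and divided differences Δ_i = 13, -4/3, 4/3, the continuity of p' gives the tridiagonal system
  1·σ_0 + 8·σ_1 + 3·σ_2 = 6(Δ_1 - Δ_0) = -86
  3·σ_1 + 12·σ_2 + 3·σ_3 = 6(Δ_2 - Δ_1) = 16
Natural end conditions: σ_0 = σ_3 = 0.
Solving the tridiagonal system: σ_0 = 0, σ_1 = -360/29, σ_2 = 386/87, σ_3 = 0.
On [1, 4], p(x) = 7 + 257/29·(x - 1) - 180/29·(x - 1)² + 733/783·(x - 1)³.
With (x - 1) = 1: p(2) = 8293/783.

10.5913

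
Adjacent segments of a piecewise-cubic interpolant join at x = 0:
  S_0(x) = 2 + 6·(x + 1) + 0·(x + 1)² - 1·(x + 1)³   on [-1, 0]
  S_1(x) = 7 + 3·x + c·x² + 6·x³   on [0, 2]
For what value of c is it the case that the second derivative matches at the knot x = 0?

S_0''(x) = 0 - 6·(x + 1), so S_0''(0) = -6. On the right, S_1''(0) = 2c, so c = -3.

-3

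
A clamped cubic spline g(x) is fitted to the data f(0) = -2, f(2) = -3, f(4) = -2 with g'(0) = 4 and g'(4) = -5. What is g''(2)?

6

With m_i denoting the second derivative at x_i, h_i = 2, 2, and Δ_i = (y_(i+1) − y_i)/h_i = -1/2, 1/2:
  2·m_0 + 8·m_1 + 2·m_2 = 6(Δ_1 - Δ_0) = 6
Clamped end conditions give two more equations: 2h_0·m_0 + h_0·m_1 = 6(Δ_0 - g'(0)) = -27 and h_1·m_1 + 2h_1·m_2 = 6(g'(4) - Δ_1) = -33.
Forward elimination and back-substitution give m_0 = -39/4, m_1 = 6, m_2 = -45/4.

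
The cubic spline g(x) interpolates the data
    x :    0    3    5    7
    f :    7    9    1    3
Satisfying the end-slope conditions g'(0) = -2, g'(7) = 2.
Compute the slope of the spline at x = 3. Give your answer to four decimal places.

With σ_i denoting the second derivative at x_i, h_i = 3, 2, 2, and Δ_i = (y_(i+1) − y_i)/h_i = 2/3, -4, 1:
  3·σ_0 + 10·σ_1 + 2·σ_2 = 6(Δ_1 - Δ_0) = -28
  2·σ_1 + 8·σ_2 + 2·σ_3 = 6(Δ_2 - Δ_1) = 30
Clamped end conditions give two more equations: 2h_0·σ_0 + h_0·σ_1 = 6(Δ_0 - g'(0)) = 16 and h_2·σ_2 + 2h_2·σ_3 = 6(g'(7) - Δ_2) = 6.
Hence σ_0 = 602/111, σ_1 = -204/37, σ_2 = 201/37, σ_3 = -45/37.
On [3, 5], g'(x) = b_1 + 2c_1·(x - 3) + 3d_1·(x - 3)² with b_1 = Δ_1 - h_1(2σ_1 + σ_2)/6 = -79/37, c_1 = σ_1/2 = -102/37, d_1 = (σ_2 - σ_1)/(6h_1) = 135/148. So g'(3) = -79/37.

-2.1351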